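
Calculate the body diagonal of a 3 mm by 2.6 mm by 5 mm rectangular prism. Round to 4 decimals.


Shape: rectangular box (space diagonal)
l = 3 mm, w = 2.6 mm, h = 5 mm
Visualize: the diagonal of the base, then a right triangle with that diagonal and the height.
Formula: d = sqrt(l^2 + w^2 + h^2)
l^2 + w^2 + h^2 = 9 + 6.76 + 25 = 40.76
d = sqrt(40.76)
d = 6.3844
6.3844 mm


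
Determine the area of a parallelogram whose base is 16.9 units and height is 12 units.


Shape: parallelogram
Base b = 16.9 units, Height h = 12 units
Formula: A = b * h
A = 16.9 * 12
A = 202.8
202.8 units^2


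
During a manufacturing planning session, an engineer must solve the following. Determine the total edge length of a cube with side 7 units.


Shape: cube
Side s = 7 units
A cube has 12 edges, all equal.
Formula: total edge length = 12 * s
Total = 12 * 7
Total = 84
84 units


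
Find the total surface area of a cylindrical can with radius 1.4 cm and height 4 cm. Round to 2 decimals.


Shape: closed cylinder
Radius r = 1.4 cm, Height h = 4 cm
Formula: SA = 2*pi*r^2 + 2*pi*r*h = 2*pi*r*(r + h)
r + h = 5.4
2 * r * (r + h) = 2 * 1.4 * 5.4 = 15.12
SA = 15.12 * pi
SA = 47.5
47.5 cm^2


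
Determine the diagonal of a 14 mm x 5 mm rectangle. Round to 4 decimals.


Shape: rectangle (diagonal via Pythagoras)
Sides: 14 mm and 5 mm
Formula: d = sqrt(l^2 + w^2)
l^2 = 196, w^2 = 25
l^2 + w^2 = 221
d = sqrt(221)
d = 14.8661
14.8661 mm


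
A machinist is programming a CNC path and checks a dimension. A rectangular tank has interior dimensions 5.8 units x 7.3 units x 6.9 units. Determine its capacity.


Shape: rectangular prism
l = 5.8 units, w = 7.3 units, h = 6.9 units
Formula: V = l * w * h
V = 5.8 * 7.3 * 6.9
V = 42.34 * 6.9
V = 292.146
292.146 units^3


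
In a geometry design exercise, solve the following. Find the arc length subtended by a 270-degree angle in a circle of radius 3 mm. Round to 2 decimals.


Shape: circular arc
Radius r = 3 mm, Angle = 270 degrees
Formula: L = (angle/360) * 2 * pi * r
2 * pi * r = 6 * pi
L = (270/360) * 6 * pi
L = 4.5 * pi
L = 14.14
14.14 mm


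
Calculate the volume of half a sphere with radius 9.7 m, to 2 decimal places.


Shape: hemisphere (half of a sphere)
Radius r = 9.7 m
Formula: V = (1/2) * (4/3) * pi * r^3 = (2/3) * pi * r^3
r^3 = 912.673
(2/3) * 912.673 = 608.448667
V = 608.448667 * pi
V = 1911.5
1911.5 m^3


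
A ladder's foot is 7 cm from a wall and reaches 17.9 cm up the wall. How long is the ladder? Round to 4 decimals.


Shape: right triangle
Legs a = 7 cm, b = 17.9 cm
Formula: c = sqrt(a^2 + b^2)
a^2 = 49, b^2 = 320.41
a^2 + b^2 = 369.41
c = sqrt(369.41)
c = 19.22
19.22 cm


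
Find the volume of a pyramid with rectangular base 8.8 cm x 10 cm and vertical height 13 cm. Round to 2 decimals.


Shape: rectangular pyramid
Base: 8.8 cm x 10 cm, Height h = 13 cm
Formula: V = (1/3) * base_area * h
base_area = 8.8 * 10 = 88
base_area * h = 88 * 13 = 1144
V = 1144 / 3
V = 381.33
381.33 cm^3


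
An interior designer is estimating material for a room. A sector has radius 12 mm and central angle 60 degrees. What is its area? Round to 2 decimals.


Shape: circular sector
Radius r = 12 mm, Angle = 60 degrees
Formula: A = (angle/360) * pi * r^2
r^2 = 144
Fraction of circle = 60/360
A = (60/360) * pi * 144
A = 24 * pi
A = 75.4
75.4 mm^2


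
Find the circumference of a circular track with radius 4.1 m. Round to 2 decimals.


Shape: circle
Radius r = 4.1 m
Formula: C = 2 * pi * r
C = 2 * pi * 4.1
C = 8.2 * pi
C = 25.76
25.76 m


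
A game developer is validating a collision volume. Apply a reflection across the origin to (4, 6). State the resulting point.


Transformation: reflection
Original point: (4, 6)
Rule for reflection through the origin: (x, y) -> (-x, -y)
Apply: (4, 6) -> (-4, -6)
(-4, -6)


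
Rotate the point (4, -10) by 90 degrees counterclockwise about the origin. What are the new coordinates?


Transformation: rotation about the origin
Original point: (4, -10)
Rule for 90 deg counterclockwise: (x, y) -> (-y, x)
Apply: (4, -10) -> (10, 4)
(10, 4)


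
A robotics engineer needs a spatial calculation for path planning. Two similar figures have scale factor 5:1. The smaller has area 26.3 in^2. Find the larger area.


Linear scale factor k = 5
Original area = 26.3 in^2
Rule: under a linear scaling by k, areas scale by k^2.
k^2 = 5^2 = 25
New area = 26.3 * 25
New area = 657.5
657.5 in^2


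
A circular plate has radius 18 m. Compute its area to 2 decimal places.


Shape: circle
Radius r = 18 m
Formula: A = pi * r^2
r^2 = 18^2 = 324
A = pi * 324
A = 1017.88
1017.88 m^2


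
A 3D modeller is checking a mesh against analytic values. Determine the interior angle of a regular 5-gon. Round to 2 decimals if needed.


Shape: regular pentagon (5 sides)
Formula: interior angle = (n - 2) * 180 / n
(n - 2) = 3
(n - 2) * 180 = 540
angle = 540 / 5
angle = 108
108 degrees


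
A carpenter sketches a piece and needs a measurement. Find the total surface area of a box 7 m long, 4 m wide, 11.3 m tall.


Shape: rectangular prism
l = 7 m, w = 4 m, h = 11.3 m
Formula: SA = 2(lw + lh + wh)
lw = 28, lh = 79.1, wh = 45.2
lw + lh + wh = 152.3
SA = 2 * 152.3
SA = 304.6
304.6 m^2


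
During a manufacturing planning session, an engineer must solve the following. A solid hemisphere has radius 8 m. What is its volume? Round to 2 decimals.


Shape: hemisphere (half of a sphere)
Radius r = 8 m
Formula: V = (1/2) * (4/3) * pi * r^3 = (2/3) * pi * r^3
r^3 = 512
(2/3) * 512 = 341.333333
V = 341.333333 * pi
V = 1072.33
1072.33 m^3


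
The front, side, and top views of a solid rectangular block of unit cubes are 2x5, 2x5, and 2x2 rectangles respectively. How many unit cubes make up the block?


Orthographic views of a solid rectangular block:
Front view 2 x 5 -> length = 2, height = 5
Side view 2 x 5 -> width = 2, height = 5 (consistent)
Top view 2 x 2 -> confirms length = 2, width = 2
The block is 2 x 2 x 5.
Total unit cubes = 2 * 2 * 5 = 20
20 unit cubes


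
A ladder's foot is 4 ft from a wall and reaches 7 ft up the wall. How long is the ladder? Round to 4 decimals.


Shape: right triangle
Legs a = 4 ft, b = 7 ft
Formula: c = sqrt(a^2 + b^2)
a^2 = 16, b^2 = 49
a^2 + b^2 = 65
c = sqrt(65)
c = 8.0623
8.0623 ft


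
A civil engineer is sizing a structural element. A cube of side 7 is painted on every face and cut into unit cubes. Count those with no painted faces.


Large cube: 7 x 7 x 7, cut into unit cubes.
n = 7, so n - 2 = 5
Unpainted cubes form the interior (n - 2)^3 block.
(n - 2)^3 = 5^3 = 125
125 unit cubes


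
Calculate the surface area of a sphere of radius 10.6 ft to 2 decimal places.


Shape: sphere
Radius r = 10.6 ft
Formula: SA = 4 * pi * r^2
r^2 = 112.36
SA = 4 * pi * 112.36
SA = 449.44 * pi
SA = 1411.96
1411.96 ft^2


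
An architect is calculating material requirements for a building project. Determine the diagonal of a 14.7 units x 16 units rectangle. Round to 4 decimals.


Shape: rectangle (diagonal via Pythagoras)
Sides: 14.7 units and 16 units
Formula: d = sqrt(l^2 + w^2)
l^2 = 216.09, w^2 = 256
l^2 + w^2 = 472.09
d = sqrt(472.09)
d = 21.7276
21.7276 units


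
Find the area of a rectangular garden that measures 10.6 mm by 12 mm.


Shape: rectangle
Length l = 10.6 mm, Width w = 12 mm
Formula: A = l * w
A = 10.6 * 12
A = 127.2
127.2 mm^2


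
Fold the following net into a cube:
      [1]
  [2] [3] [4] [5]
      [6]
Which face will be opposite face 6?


Net: cross layout. Take square 3 as the base (bottom).
Fold the four squares in the horizontal row up around 3: 2 -> left, 4 -> right, 5 wraps to the top.
Fold 1 and 6 up from 3: 1 -> back, 6 -> front.
Opposite pairs are therefore: (1, 6), (2, 4), (3, 5).
Face 6 is opposite face 1.
face 1


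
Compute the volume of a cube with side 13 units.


Shape: cube
Side s = 13 units
Formula: V = s^3
V = 13 * 13 * 13
V = 169 * 13
V = 2197
2197 units^3


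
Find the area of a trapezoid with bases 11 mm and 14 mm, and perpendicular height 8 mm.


Shape: trapezoid
Parallel sides a = 11 mm, b = 14 mm; Height h = 8 mm
Formula: A = (a + b) * h / 2
a + b = 11 + 14 = 25
A = 25 * 8 / 2
A = 200 / 2
A = 100
100 mm^2


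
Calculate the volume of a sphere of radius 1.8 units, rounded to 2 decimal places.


Shape: sphere
Radius r = 1.8 units
Formula: V = (4/3) * pi * r^3
r^3 = 5.832
(4/3) * 5.832 = 7.776
V = 7.776 * pi
V = 24.43
24.43 units^3


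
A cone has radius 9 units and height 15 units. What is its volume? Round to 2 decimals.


Shape: cone
Radius r = 9 units, Height h = 15 units
Formula: V = (1/3) * pi * r^2 * h
r^2 = 81
pi * r^2 * h = pi * 81 * 15 = 1215 * pi
V = 1215 * pi / 3
V = 1272.35
1272.35 units^3


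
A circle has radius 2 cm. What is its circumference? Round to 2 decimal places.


Shape: circle
Radius r = 2 cm
Formula: C = 2 * pi * r
C = 2 * pi * 2
C = 4 * pi
C = 12.57
12.57 cm


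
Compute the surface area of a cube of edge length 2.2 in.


Shape: cube
Side s = 2.2 in
A cube has 6 square faces.
Formula: SA = 6 * s^2
s^2 = 4.84
SA = 6 * 4.84
SA = 29.04
29.04 in^2


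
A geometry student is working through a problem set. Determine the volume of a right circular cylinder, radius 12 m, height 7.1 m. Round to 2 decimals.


Shape: cylinder
Radius r = 12 m, Height h = 7.1 m
Formula: V = pi * r^2 * h
r^2 = 144
V = pi * 144 * 7.1
V = 1022.4 * pi
V = 3211.96
3211.96 m^3


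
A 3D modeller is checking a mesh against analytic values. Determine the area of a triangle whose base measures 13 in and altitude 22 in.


Shape: triangle
Base b = 13 in, Height h = 22 in
Formula: A = (1/2) * b * h
A = 0.5 * 13 * 22
A = 0.5 * 286
A = 143
143 in^2


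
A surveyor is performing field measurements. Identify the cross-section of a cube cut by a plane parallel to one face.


Solid: cube
Cutting plane: parallel to one face
Visualize the intersection of the plane with the solid's surface.
The boundary of the cut region is a square.
square


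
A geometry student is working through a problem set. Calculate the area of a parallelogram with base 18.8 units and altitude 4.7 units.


Shape: parallelogram
Base b = 18.8 units, Height h = 4.7 units
Formula: A = b * h
A = 18.8 * 4.7
A = 88.36
88.36 units^2


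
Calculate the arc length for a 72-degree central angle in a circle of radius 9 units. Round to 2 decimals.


Shape: circular arc
Radius r = 9 units, Angle = 72 degrees
Formula: L = (angle/360) * 2 * pi * r
2 * pi * r = 18 * pi
L = (72/360) * 18 * pi
L = 3.6 * pi
L = 11.31
11.31 units


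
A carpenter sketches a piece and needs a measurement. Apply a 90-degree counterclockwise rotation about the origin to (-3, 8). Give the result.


Transformation: rotation about the origin
Original point: (-3, 8)
Rule for 90 deg counterclockwise: (x, y) -> (-y, x)
Apply: (-3, 8) -> (-8, -3)
(-8, -3)


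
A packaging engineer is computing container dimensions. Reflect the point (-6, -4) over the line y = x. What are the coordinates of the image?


Transformation: reflection
Original point: (-6, -4)
Rule for reflection over y = x: (x, y) -> (y, x)
Apply: (-6, -4) -> (-4, -6)
(-4, -6)


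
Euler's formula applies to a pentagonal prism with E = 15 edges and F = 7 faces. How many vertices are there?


Polyhedron: pentagonal prism
Euler's formula for convex polyhedra: V - E + F = 2
Given: E = 15 edges and F = 7 faces
Solve for V:
V = 2 + E - F = 2 + 15 - 7 = 10
10 vertices


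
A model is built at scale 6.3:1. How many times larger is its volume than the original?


Linear scale factor k = 6.3
Rule: under a linear scaling by k, volumes scale by k^3.
k^3 = 6.3 * 6.3 * 6.3
k^3 = 39.69 * 6.3
k^3 = 250.047
Volume scales by a factor of 250.047.
250.047 (dimensionless)


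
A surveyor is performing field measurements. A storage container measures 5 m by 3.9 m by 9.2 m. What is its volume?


Shape: rectangular prism
l = 5 m, w = 3.9 m, h = 9.2 m
Formula: V = l * w * h
V = 5 * 3.9 * 9.2
V = 19.5 * 9.2
V = 179.4
179.4 m^3


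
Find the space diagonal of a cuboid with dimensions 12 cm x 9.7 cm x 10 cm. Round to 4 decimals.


Shape: rectangular box (space diagonal)
l = 12 cm, w = 9.7 cm, h = 10 cm
Visualize: the diagonal of the base, then a right triangle with that diagonal and the height.
Formula: d = sqrt(l^2 + w^2 + h^2)
l^2 + w^2 + h^2 = 144 + 94.09 + 100 = 338.09
d = sqrt(338.09)
d = 18.3872
18.3872 cm


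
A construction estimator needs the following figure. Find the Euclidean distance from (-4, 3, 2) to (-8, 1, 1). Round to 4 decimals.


3D distance between two points
P1 = (-4, 3, 2), P2 = (-8, 1, 1)
Formula: d = sqrt((x2-x1)^2 + (y2-y1)^2 + (z2-z1)^2)
dx = -8 - -4 = -4
dy = 1 - 3 = -2
dz = 1 - 2 = -1
dx^2 + dy^2 + dz^2 = 16 + 4 + 1 = 21
d = sqrt(21)
d = 4.5826
4.5826 units


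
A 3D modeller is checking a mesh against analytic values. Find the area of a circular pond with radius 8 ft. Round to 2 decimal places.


Shape: circle
Radius r = 8 ft
Formula: A = pi * r^2
r^2 = 8^2 = 64
A = pi * 64
A = 201.06
201.06 ft^2


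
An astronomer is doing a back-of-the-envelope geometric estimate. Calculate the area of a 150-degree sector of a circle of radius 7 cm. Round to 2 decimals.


Shape: circular sector
Radius r = 7 cm, Angle = 150 degrees
Formula: A = (angle/360) * pi * r^2
r^2 = 49
Fraction of circle = 150/360
A = (150/360) * pi * 49
A = 20.416667 * pi
A = 64.14
64.14 cm^2


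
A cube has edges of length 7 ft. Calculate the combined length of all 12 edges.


Shape: cube
Side s = 7 ft
A cube has 12 edges, all equal.
Formula: total edge length = 12 * s
Total = 12 * 7
Total = 84
84 ft


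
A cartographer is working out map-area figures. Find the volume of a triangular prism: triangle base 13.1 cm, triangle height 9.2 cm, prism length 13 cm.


Shape: triangular prism
Triangle base = 13.1 cm, triangle height = 9.2 cm, prism length L = 13 cm
Formula: V = (1/2 * b * h_tri) * L
Cross-section area = 0.5 * 13.1 * 9.2 = 60.26
V = 60.26 * 13
V = 783.38
783.38 cm^3


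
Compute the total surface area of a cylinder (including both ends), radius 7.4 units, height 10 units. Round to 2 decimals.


Shape: closed cylinder
Radius r = 7.4 units, Height h = 10 units
Formula: SA = 2*pi*r^2 + 2*pi*r*h = 2*pi*r*(r + h)
r + h = 17.4
2 * r * (r + h) = 2 * 7.4 * 17.4 = 257.52
SA = 257.52 * pi
SA = 809.02
809.02 units^2


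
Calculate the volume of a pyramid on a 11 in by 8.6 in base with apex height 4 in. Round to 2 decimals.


Shape: rectangular pyramid
Base: 11 in x 8.6 in, Height h = 4 in
Formula: V = (1/3) * base_area * h
base_area = 11 * 8.6 = 94.6
base_area * h = 94.6 * 4 = 378.4
V = 378.4 / 3
V = 126.13
126.13 in^3


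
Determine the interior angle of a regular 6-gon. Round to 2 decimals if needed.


Shape: regular hexagon (6 sides)
Formula: interior angle = (n - 2) * 180 / n
(n - 2) = 4
(n - 2) * 180 = 720
angle = 720 / 6
angle = 120
120 degrees


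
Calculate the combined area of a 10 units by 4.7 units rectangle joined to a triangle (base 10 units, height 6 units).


Composite shape: rectangle + triangle
Rectangle area = 10 * 4.7 = 47
Triangle area = 0.5 * 10 * 6 = 30
Total = 47 + 30
Total = 77
77 units^2


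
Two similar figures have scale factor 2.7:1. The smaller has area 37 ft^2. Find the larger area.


Linear scale factor k = 2.7
Original area = 37 ft^2
Rule: under a linear scaling by k, areas scale by k^2.
k^2 = 2.7^2 = 7.29
New area = 37 * 7.29
New area = 269.73
269.73 ft^2


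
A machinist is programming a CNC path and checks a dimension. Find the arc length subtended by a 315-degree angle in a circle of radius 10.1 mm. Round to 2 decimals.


Shape: circular arc
Radius r = 10.1 mm, Angle = 315 degrees
Formula: L = (angle/360) * 2 * pi * r
2 * pi * r = 20.2 * pi
L = (315/360) * 20.2 * pi
L = 17.675 * pi
L = 55.53
55.53 mm


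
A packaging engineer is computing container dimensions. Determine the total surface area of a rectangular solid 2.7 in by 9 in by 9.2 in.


Shape: rectangular prism
l = 2.7 in, w = 9 in, h = 9.2 in
Formula: SA = 2(lw + lh + wh)
lw = 24.3, lh = 24.84, wh = 82.8
lw + lh + wh = 131.94
SA = 2 * 131.94
SA = 263.88
263.88 in^2


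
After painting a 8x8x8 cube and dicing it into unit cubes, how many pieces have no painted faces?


Large cube: 8 x 8 x 8, cut into unit cubes.
n = 8, so n - 2 = 6
Unpainted cubes form the interior (n - 2)^3 block.
(n - 2)^3 = 6^3 = 216
216 unit cubes


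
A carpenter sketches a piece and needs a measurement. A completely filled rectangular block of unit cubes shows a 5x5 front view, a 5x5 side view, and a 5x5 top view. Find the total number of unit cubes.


Orthographic views of a solid rectangular block:
Front view 5 x 5 -> length = 5, height = 5
Side view 5 x 5 -> width = 5, height = 5 (consistent)
Top view 5 x 5 -> confirms length = 5, width = 5
The block is 5 x 5 x 5.
Total unit cubes = 5 * 5 * 5 = 125
125 unit cubes


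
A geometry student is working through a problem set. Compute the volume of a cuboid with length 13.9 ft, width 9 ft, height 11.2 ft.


Shape: rectangular prism
l = 13.9 ft, w = 9 ft, h = 11.2 ft
Formula: V = l * w * h
V = 13.9 * 9 * 11.2
V = 125.1 * 11.2
V = 1401.12
1401.12 ft^3


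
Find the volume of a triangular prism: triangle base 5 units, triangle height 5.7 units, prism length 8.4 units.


Shape: triangular prism
Triangle base = 5 units, triangle height = 5.7 units, prism length L = 8.4 units
Formula: V = (1/2 * b * h_tri) * L
Cross-section area = 0.5 * 5 * 5.7 = 14.25
V = 14.25 * 8.4
V = 119.7
119.7 units^3


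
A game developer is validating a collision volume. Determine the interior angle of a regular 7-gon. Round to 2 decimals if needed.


Shape: regular heptagon (7 sides)
Formula: interior angle = (n - 2) * 180 / n
(n - 2) = 5
(n - 2) * 180 = 900
angle = 900 / 7
angle = 128.57
128.57 degrees


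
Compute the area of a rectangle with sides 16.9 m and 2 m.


Shape: rectangle
Length l = 16.9 m, Width w = 2 m
Formula: A = l * w
A = 16.9 * 2
A = 33.8
33.8 m^2


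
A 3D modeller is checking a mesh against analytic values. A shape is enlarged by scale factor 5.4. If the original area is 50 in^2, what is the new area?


Linear scale factor k = 5.4
Original area = 50 in^2
Rule: under a linear scaling by k, areas scale by k^2.
k^2 = 5.4^2 = 29.16
New area = 50 * 29.16
New area = 1458
1458 in^2


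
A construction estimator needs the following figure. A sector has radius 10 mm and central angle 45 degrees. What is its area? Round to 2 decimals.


Shape: circular sector
Radius r = 10 mm, Angle = 45 degrees
Formula: A = (angle/360) * pi * r^2
r^2 = 100
Fraction of circle = 45/360
A = (45/360) * pi * 100
A = 12.5 * pi
A = 39.27
39.27 mm^2


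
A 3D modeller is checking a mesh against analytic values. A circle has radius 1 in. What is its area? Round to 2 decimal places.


Shape: circle
Radius r = 1 in
Formula: A = pi * r^2
r^2 = 1^2 = 1
A = pi * 1
A = 3.14
3.14 in^2


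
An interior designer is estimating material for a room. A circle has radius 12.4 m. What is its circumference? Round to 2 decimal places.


Shape: circle
Radius r = 12.4 m
Formula: C = 2 * pi * r
C = 2 * pi * 12.4
C = 24.8 * pi
C = 77.91
77.91 m


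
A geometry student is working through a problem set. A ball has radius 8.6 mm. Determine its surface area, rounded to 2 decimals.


Shape: sphere
Radius r = 8.6 mm
Formula: SA = 4 * pi * r^2
r^2 = 73.96
SA = 4 * pi * 73.96
SA = 295.84 * pi
SA = 929.41
929.41 mm^2


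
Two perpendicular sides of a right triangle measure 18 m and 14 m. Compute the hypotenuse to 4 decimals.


Shape: right triangle
Legs a = 18 m, b = 14 m
Formula: c = sqrt(a^2 + b^2)
a^2 = 324, b^2 = 196
a^2 + b^2 = 520
c = sqrt(520)
c = 22.8035
22.8035 m


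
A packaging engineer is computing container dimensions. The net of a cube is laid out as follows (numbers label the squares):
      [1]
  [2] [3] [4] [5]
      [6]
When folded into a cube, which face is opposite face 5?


Net: cross layout. Take square 3 as the base (bottom).
Fold the four squares in the horizontal row up around 3: 2 -> left, 4 -> right, 5 wraps to the top.
Fold 1 and 6 up from 3: 1 -> back, 6 -> front.
Opposite pairs are therefore: (1, 6), (2, 4), (3, 5).
Face 5 is opposite face 3.
face 3


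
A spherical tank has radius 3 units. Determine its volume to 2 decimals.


Shape: sphere
Radius r = 3 units
Formula: V = (4/3) * pi * r^3
r^3 = 27
(4/3) * 27 = 36
V = 36 * pi
V = 113.1
113.1 units^3


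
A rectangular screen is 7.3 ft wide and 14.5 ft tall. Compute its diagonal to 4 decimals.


Shape: rectangle (diagonal via Pythagoras)
Sides: 7.3 ft and 14.5 ft
Formula: d = sqrt(l^2 + w^2)
l^2 = 53.29, w^2 = 210.25
l^2 + w^2 = 263.54
d = sqrt(263.54)
d = 16.2339
16.2339 ft


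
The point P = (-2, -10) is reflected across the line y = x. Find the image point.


Transformation: reflection
Original point: (-2, -10)
Rule for reflection over y = x: (x, y) -> (y, x)
Apply: (-2, -10) -> (-10, -2)
(-10, -2)


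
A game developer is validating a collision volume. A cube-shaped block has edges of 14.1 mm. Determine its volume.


Shape: cube
Side s = 14.1 mm
Formula: V = s^3
V = 14.1 * 14.1 * 14.1
V = 198.81 * 14.1
V = 2803.221
2803.221 mm^3


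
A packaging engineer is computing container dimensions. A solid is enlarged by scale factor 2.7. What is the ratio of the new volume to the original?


Linear scale factor k = 2.7
Rule: under a linear scaling by k, volumes scale by k^3.
k^3 = 2.7 * 2.7 * 2.7
k^3 = 7.29 * 2.7
k^3 = 19.683
Volume scales by a factor of 19.683.
19.683 (dimensionless)


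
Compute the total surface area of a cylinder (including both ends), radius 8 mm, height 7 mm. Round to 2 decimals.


Shape: closed cylinder
Radius r = 8 mm, Height h = 7 mm
Formula: SA = 2*pi*r^2 + 2*pi*r*h = 2*pi*r*(r + h)
r + h = 15
2 * r * (r + h) = 2 * 8 * 15 = 240
SA = 240 * pi
SA = 753.98
753.98 mm^2


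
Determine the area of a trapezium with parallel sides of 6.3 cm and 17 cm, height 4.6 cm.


Shape: trapezoid
Parallel sides a = 6.3 cm, b = 17 cm; Height h = 4.6 cm
Formula: A = (a + b) * h / 2
a + b = 6.3 + 17 = 23.3
A = 23.3 * 4.6 / 2
A = 107.18 / 2
A = 53.59
53.59 cm^2


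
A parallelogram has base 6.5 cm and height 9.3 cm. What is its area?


Shape: parallelogram
Base b = 6.5 cm, Height h = 9.3 cm
Formula: A = b * h
A = 6.5 * 9.3
A = 60.45
60.45 cm^2


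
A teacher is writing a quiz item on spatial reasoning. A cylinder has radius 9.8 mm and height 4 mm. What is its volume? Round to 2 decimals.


Shape: cylinder
Radius r = 9.8 mm, Height h = 4 mm
Formula: V = pi * r^2 * h
r^2 = 96.04
V = pi * 96.04 * 4
V = 384.16 * pi
V = 1206.87
1206.87 mm^3


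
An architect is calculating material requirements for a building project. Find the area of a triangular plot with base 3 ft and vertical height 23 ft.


Shape: triangle
Base b = 3 ft, Height h = 23 ft
Formula: A = (1/2) * b * h
A = 0.5 * 3 * 23
A = 0.5 * 69
A = 34.5
34.5 ft^2


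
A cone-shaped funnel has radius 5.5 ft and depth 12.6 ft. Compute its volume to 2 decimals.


Shape: cone
Radius r = 5.5 ft, Height h = 12.6 ft
Formula: V = (1/3) * pi * r^2 * h
r^2 = 30.25
pi * r^2 * h = pi * 30.25 * 12.6 = 381.15 * pi
V = 381.15 * pi / 3
V = 399.14
399.14 ft^3


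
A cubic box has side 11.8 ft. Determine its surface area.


Shape: cube
Side s = 11.8 ft
A cube has 6 square faces.
Formula: SA = 6 * s^2
s^2 = 139.24
SA = 6 * 139.24
SA = 835.44
835.44 ft^2


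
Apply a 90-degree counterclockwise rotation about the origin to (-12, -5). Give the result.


Transformation: rotation about the origin
Original point: (-12, -5)
Rule for 90 deg counterclockwise: (x, y) -> (-y, x)
Apply: (-12, -5) -> (5, -12)
(5, -12)


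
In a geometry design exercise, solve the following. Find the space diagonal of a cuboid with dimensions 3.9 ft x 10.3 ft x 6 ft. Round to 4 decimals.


Shape: rectangular box (space diagonal)
l = 3.9 ft, w = 10.3 ft, h = 6 ft
Visualize: the diagonal of the base, then a right triangle with that diagonal and the height.
Formula: d = sqrt(l^2 + w^2 + h^2)
l^2 + w^2 + h^2 = 15.21 + 106.09 + 36 = 157.3
d = sqrt(157.3)
d = 12.5419
12.5419 ft


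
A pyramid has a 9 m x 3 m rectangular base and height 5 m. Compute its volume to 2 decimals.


Shape: rectangular pyramid
Base: 9 m x 3 m, Height h = 5 m
Formula: V = (1/3) * base_area * h
base_area = 9 * 3 = 27
base_area * h = 27 * 5 = 135
V = 135 / 3
V = 45
45 m^3


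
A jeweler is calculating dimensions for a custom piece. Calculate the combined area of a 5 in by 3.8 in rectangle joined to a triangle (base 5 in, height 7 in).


Composite shape: rectangle + triangle
Rectangle area = 5 * 3.8 = 19
Triangle area = 0.5 * 5 * 7 = 17.5
Total = 19 + 17.5
Total = 36.5
36.5 in^2


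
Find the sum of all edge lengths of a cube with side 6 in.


Shape: cube
Side s = 6 in
A cube has 12 edges, all equal.
Formula: total edge length = 12 * s
Total = 12 * 6
Total = 72
72 in


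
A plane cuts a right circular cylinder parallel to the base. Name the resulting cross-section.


Solid: right circular cylinder
Cutting plane: parallel to the base
Visualize the intersection of the plane with the solid's surface.
The boundary of the cut region is a circle.
circle


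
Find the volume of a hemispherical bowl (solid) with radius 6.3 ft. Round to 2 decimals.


Shape: hemisphere (half of a sphere)
Radius r = 6.3 ft
Formula: V = (1/2) * (4/3) * pi * r^3 = (2/3) * pi * r^3
r^3 = 250.047
(2/3) * 250.047 = 166.698
V = 166.698 * pi
V = 523.7
523.7 ft^3


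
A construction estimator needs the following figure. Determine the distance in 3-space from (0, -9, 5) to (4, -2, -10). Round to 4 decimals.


3D distance between two points
P1 = (0, -9, 5), P2 = (4, -2, -10)
Formula: d = sqrt((x2-x1)^2 + (y2-y1)^2 + (z2-z1)^2)
dx = 4 - 0 = 4
dy = -2 - -9 = 7
dz = -10 - 5 = -15
dx^2 + dy^2 + dz^2 = 16 + 49 + 225 = 290
d = sqrt(290)
d = 17.0294
17.0294 units


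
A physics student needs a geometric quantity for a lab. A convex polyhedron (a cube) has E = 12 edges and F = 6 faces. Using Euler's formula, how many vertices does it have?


Polyhedron: cube
Euler's formula for convex polyhedra: V - E + F = 2
Given: E = 12 edges and F = 6 faces
Solve for V:
V = 2 + E - F = 2 + 12 - 6 = 8
8 vertices


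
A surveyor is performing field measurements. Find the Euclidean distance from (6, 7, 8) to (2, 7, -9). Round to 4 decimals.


3D distance between two points
P1 = (6, 7, 8), P2 = (2, 7, -9)
Formula: d = sqrt((x2-x1)^2 + (y2-y1)^2 + (z2-z1)^2)
dx = 2 - 6 = -4
dy = 7 - 7 = 0
dz = -9 - 8 = -17
dx^2 + dy^2 + dz^2 = 16 + 0 + 289 = 305
d = sqrt(305)
d = 17.4642
17.4642 units


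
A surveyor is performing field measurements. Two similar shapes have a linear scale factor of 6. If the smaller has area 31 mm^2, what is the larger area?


Linear scale factor k = 6
Original area = 31 mm^2
Rule: under a linear scaling by k, areas scale by k^2.
k^2 = 6^2 = 36
New area = 31 * 36
New area = 1116
1116 mm^2


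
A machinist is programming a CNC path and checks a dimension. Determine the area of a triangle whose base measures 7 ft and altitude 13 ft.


Shape: triangle
Base b = 7 ft, Height h = 13 ft
Formula: A = (1/2) * b * h
A = 0.5 * 7 * 13
A = 0.5 * 91
A = 45.5
45.5 ft^2


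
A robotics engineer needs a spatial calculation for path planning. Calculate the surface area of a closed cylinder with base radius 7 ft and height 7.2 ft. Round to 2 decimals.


Shape: closed cylinder
Radius r = 7 ft, Height h = 7.2 ft
Formula: SA = 2*pi*r^2 + 2*pi*r*h = 2*pi*r*(r + h)
r + h = 14.2
2 * r * (r + h) = 2 * 7 * 14.2 = 198.8
SA = 198.8 * pi
SA = 624.55
624.55 ft^2


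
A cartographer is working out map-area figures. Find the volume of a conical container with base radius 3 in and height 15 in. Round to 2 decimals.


Shape: cone
Radius r = 3 in, Height h = 15 in
Formula: V = (1/3) * pi * r^2 * h
r^2 = 9
pi * r^2 * h = pi * 9 * 15 = 135 * pi
V = 135 * pi / 3
V = 141.37
141.37 in^3


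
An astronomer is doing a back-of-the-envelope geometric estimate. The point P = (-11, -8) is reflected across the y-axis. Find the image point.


Transformation: reflection
Original point: (-11, -8)
Rule for reflection over the y-axis: (x, y) -> (-x, y)
Apply: (-11, -8) -> (11, -8)
(11, -8)


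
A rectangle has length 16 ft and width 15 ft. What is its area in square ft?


Shape: rectangle
Length l = 16 ft, Width w = 15 ft
Formula: A = l * w
A = 16 * 15
A = 240
240 ft^2


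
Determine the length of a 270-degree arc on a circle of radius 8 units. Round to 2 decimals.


Shape: circular arc
Radius r = 8 units, Angle = 270 degrees
Formula: L = (angle/360) * 2 * pi * r
2 * pi * r = 16 * pi
L = (270/360) * 16 * pi
L = 12 * pi
L = 37.7
37.7 units


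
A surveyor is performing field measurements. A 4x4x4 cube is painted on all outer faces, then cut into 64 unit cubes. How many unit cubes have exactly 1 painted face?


Large cube: 4 x 4 x 4, cut into unit cubes.
n = 4, so n - 2 = 2
Cubes with 1 painted face lie in the interior of each face.
A cube has 6 faces; each contributes (n - 2)^2 = 4 such cubes.
Count = 6 * 4 = 24
24 unit cubes


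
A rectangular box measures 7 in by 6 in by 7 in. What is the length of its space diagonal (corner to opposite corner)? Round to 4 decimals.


Shape: rectangular box (space diagonal)
l = 7 in, w = 6 in, h = 7 in
Visualize: the diagonal of the base, then a right triangle with that diagonal and the height.
Formula: d = sqrt(l^2 + w^2 + h^2)
l^2 + w^2 + h^2 = 49 + 36 + 49 = 134
d = sqrt(134)
d = 11.5758
11.5758 in


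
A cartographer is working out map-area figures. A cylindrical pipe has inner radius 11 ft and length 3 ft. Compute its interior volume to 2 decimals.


Shape: cylinder
Radius r = 11 ft, Height h = 3 ft
Formula: V = pi * r^2 * h
r^2 = 121
V = pi * 121 * 3
V = 363 * pi
V = 1140.4
1140.4 ft^3


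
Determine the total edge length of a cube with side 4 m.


Shape: cube
Side s = 4 m
A cube has 12 edges, all equal.
Formula: total edge length = 12 * s
Total = 12 * 4
Total = 48
48 m


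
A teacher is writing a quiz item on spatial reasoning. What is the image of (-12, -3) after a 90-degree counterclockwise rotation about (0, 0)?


Transformation: rotation about the origin
Original point: (-12, -3)
Rule for 90 deg counterclockwise: (x, y) -> (-y, x)
Apply: (-12, -3) -> (3, -12)
(3, -12)


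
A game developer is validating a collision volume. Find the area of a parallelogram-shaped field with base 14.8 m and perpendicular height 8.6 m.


Shape: parallelogram
Base b = 14.8 m, Height h = 8.6 m
Formula: A = b * h
A = 14.8 * 8.6
A = 127.28
127.28 m^2


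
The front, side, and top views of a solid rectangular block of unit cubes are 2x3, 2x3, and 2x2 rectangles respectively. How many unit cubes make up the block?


Orthographic views of a solid rectangular block:
Front view 2 x 3 -> length = 2, height = 3
Side view 2 x 3 -> width = 2, height = 3 (consistent)
Top view 2 x 2 -> confirms length = 2, width = 2
The block is 2 x 2 x 3.
Total unit cubes = 2 * 2 * 3 = 12
12 unit cubes


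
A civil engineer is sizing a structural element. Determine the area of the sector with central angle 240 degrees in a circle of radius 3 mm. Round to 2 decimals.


Shape: circular sector
Radius r = 3 mm, Angle = 240 degrees
Formula: A = (angle/360) * pi * r^2
r^2 = 9
Fraction of circle = 240/360
A = (240/360) * pi * 9
A = 6 * pi
A = 18.85
18.85 mm^2


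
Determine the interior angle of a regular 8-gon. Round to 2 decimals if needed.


Shape: regular octagon (8 sides)
Formula: interior angle = (n - 2) * 180 / n
(n - 2) = 6
(n - 2) * 180 = 1080
angle = 1080 / 8
angle = 135
135 degrees


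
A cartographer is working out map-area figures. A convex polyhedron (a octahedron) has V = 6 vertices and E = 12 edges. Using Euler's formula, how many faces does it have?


Polyhedron: octahedron
Euler's formula for convex polyhedra: V - E + F = 2
Given: V = 6 vertices and E = 12 edges
Solve for F:
F = 2 + E - V = 2 + 12 - 6 = 8
8 faces


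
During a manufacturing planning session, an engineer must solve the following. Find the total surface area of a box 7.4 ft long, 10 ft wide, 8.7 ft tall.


Shape: rectangular prism
l = 7.4 ft, w = 10 ft, h = 8.7 ft
Formula: SA = 2(lw + lh + wh)
lw = 74, lh = 64.38, wh = 87
lw + lh + wh = 225.38
SA = 2 * 225.38
SA = 450.76
450.76 ft^2


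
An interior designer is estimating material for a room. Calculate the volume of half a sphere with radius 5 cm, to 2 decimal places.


Shape: hemisphere (half of a sphere)
Radius r = 5 cm
Formula: V = (1/2) * (4/3) * pi * r^3 = (2/3) * pi * r^3
r^3 = 125
(2/3) * 125 = 83.333333
V = 83.333333 * pi
V = 261.8
261.8 cm^3


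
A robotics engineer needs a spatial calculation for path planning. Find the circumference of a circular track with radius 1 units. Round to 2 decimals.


Shape: circle
Radius r = 1 units
Formula: C = 2 * pi * r
C = 2 * pi * 1
C = 2 * pi
C = 6.28
6.28 units


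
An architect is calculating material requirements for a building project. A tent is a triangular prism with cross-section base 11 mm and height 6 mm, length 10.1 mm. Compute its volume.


Shape: triangular prism
Triangle base = 11 mm, triangle height = 6 mm, prism length L = 10.1 mm
Formula: V = (1/2 * b * h_tri) * L
Cross-section area = 0.5 * 11 * 6 = 33
V = 33 * 10.1
V = 333.3
333.3 mm^3


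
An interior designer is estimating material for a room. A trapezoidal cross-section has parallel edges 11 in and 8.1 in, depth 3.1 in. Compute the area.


Shape: trapezoid
Parallel sides a = 11 in, b = 8.1 in; Height h = 3.1 in
Formula: A = (a + b) * h / 2
a + b = 11 + 8.1 = 19.1
A = 19.1 * 3.1 / 2
A = 59.21 / 2
A = 29.605
29.605 in^2


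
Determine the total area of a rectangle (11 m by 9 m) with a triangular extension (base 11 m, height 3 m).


Composite shape: rectangle + triangle
Rectangle area = 11 * 9 = 99
Triangle area = 0.5 * 11 * 3 = 16.5
Total = 99 + 16.5
Total = 115.5
115.5 m^2


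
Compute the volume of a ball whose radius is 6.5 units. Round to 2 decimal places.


Shape: sphere
Radius r = 6.5 units
Formula: V = (4/3) * pi * r^3
r^3 = 274.625
(4/3) * 274.625 = 366.166667
V = 366.166667 * pi
V = 1150.35
1150.35 units^3


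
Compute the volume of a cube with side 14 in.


Shape: cube
Side s = 14 in
Formula: V = s^3
V = 14 * 14 * 14
V = 196 * 14
V = 2744
2744 in^3


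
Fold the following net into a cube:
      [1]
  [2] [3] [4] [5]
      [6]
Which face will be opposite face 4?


Net: cross layout. Take square 3 as the base (bottom).
Fold the four squares in the horizontal row up around 3: 2 -> left, 4 -> right, 5 wraps to the top.
Fold 1 and 6 up from 3: 1 -> back, 6 -> front.
Opposite pairs are therefore: (1, 6), (2, 4), (3, 5).
Face 4 is opposite face 2.
face 2


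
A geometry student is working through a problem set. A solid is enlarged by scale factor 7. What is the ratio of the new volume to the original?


Linear scale factor k = 7
Rule: under a linear scaling by k, volumes scale by k^3.
k^3 = 7 * 7 * 7
k^3 = 49 * 7
k^3 = 343
Volume scales by a factor of 343.
343 (dimensionless)


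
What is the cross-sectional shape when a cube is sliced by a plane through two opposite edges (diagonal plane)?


Solid: cube
Cutting plane: through two opposite edges (diagonal plane)
Visualize the intersection of the plane with the solid's surface.
The boundary of the cut region is a rectangle.
rectangle


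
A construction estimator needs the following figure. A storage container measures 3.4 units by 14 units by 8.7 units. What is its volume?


Shape: rectangular prism
l = 3.4 units, w = 14 units, h = 8.7 units
Formula: V = l * w * h
V = 3.4 * 14 * 8.7
V = 47.6 * 8.7
V = 414.12
414.12 units^3


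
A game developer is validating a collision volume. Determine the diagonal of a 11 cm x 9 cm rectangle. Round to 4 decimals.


Shape: rectangle (diagonal via Pythagoras)
Sides: 11 cm and 9 cm
Formula: d = sqrt(l^2 + w^2)
l^2 = 121, w^2 = 81
l^2 + w^2 = 202
d = sqrt(202)
d = 14.2127
14.2127 cm


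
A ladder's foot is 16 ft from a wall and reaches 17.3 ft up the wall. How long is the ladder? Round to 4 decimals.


Shape: right triangle
Legs a = 16 ft, b = 17.3 ft
Formula: c = sqrt(a^2 + b^2)
a^2 = 256, b^2 = 299.29
a^2 + b^2 = 555.29
c = sqrt(555.29)
c = 23.5646
23.5646 ft


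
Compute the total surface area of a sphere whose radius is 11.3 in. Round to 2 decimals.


Shape: sphere
Radius r = 11.3 in
Formula: SA = 4 * pi * r^2
r^2 = 127.69
SA = 4 * pi * 127.69
SA = 510.76 * pi
SA = 1604.6
1604.6 in^2


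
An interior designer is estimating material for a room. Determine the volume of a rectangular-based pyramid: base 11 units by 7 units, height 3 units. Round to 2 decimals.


Shape: rectangular pyramid
Base: 11 units x 7 units, Height h = 3 units
Formula: V = (1/3) * base_area * h
base_area = 11 * 7 = 77
base_area * h = 77 * 3 = 231
V = 231 / 3
V = 77
77 units^3


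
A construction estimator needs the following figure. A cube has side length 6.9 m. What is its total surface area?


Shape: cube
Side s = 6.9 m
A cube has 6 square faces.
Formula: SA = 6 * s^2
s^2 = 47.61
SA = 6 * 47.61
SA = 285.66
285.66 m^2


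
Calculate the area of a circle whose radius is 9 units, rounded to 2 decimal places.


Shape: circle
Radius r = 9 units
Formula: A = pi * r^2
r^2 = 9^2 = 81
A = pi * 81
A = 254.47
254.47 units^2


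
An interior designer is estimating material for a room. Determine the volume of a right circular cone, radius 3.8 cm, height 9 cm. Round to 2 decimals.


Shape: cone
Radius r = 3.8 cm, Height h = 9 cm
Formula: V = (1/3) * pi * r^2 * h
r^2 = 14.44
pi * r^2 * h = pi * 14.44 * 9 = 129.96 * pi
V = 129.96 * pi / 3
V = 136.09
136.09 cm^3


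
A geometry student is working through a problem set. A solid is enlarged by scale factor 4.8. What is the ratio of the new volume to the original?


Linear scale factor k = 4.8
Rule: under a linear scaling by k, volumes scale by k^3.
k^3 = 4.8 * 4.8 * 4.8
k^3 = 23.04 * 4.8
k^3 = 110.592
Volume scales by a factor of 110.592.
110.592 (dimensionless)


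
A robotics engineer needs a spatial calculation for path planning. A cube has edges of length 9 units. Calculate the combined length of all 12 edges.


Shape: cube
Side s = 9 units
A cube has 12 edges, all equal.
Formula: total edge length = 12 * s
Total = 12 * 9
Total = 108
108 units


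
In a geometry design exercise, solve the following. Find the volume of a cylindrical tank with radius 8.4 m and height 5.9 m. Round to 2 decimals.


Shape: cylinder
Radius r = 8.4 m, Height h = 5.9 m
Formula: V = pi * r^2 * h
r^2 = 70.56
V = pi * 70.56 * 5.9
V = 416.304 * pi
V = 1307.86
1307.86 m^3


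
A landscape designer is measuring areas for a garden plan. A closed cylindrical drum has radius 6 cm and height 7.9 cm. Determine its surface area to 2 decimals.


Shape: closed cylinder
Radius r = 6 cm, Height h = 7.9 cm
Formula: SA = 2*pi*r^2 + 2*pi*r*h = 2*pi*r*(r + h)
r + h = 13.9
2 * r * (r + h) = 2 * 6 * 13.9 = 166.8
SA = 166.8 * pi
SA = 524.02
524.02 cm^2


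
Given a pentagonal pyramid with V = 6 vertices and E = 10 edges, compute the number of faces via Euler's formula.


Polyhedron: pentagonal pyramid
Euler's formula for convex polyhedra: V - E + F = 2
Given: V = 6 vertices and E = 10 edges
Solve for F:
F = 2 + E - V = 2 + 10 - 6 = 6
6 faces


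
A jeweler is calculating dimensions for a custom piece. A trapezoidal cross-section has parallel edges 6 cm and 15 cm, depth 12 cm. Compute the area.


Shape: trapezoid
Parallel sides a = 6 cm, b = 15 cm; Height h = 12 cm
Formula: A = (a + b) * h / 2
a + b = 6 + 15 = 21
A = 21 * 12 / 2
A = 252 / 2
A = 126
126 cm^2


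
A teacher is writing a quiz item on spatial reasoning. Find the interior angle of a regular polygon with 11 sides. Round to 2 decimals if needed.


Shape: regular hendecagon (11 sides)
Formula: interior angle = (n - 2) * 180 / n
(n - 2) = 9
(n - 2) * 180 = 1620
angle = 1620 / 11
angle = 147.27
147.27 degrees
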